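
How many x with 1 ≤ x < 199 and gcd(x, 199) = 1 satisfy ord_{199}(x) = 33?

20

φ(199) = 199 − 1 = 198 = 2 · 3^2 · 11.
(Z/199Z)^× is cyclic (|G| = 198); a cyclic group of order m has exactly φ(d) elements of each order d | m, and none otherwise.
33 = 3 · 11 divides 198, and φ(33) = 20.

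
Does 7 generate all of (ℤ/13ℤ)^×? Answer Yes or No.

φ(13) = 13 − 1 = 12 = 2^2 · 3.
Test 7^(12/q) mod 13 for each prime factor q of 12:
7^6 ≡ 12 (mod 13)  [q = 2: ≢ 1 ✓]
7^4 ≡ 9 (mod 13)  [q = 3: ≢ 1 ✓]
Every test exponent gives a nontrivial residue, hence 7 generates the full group.

Yes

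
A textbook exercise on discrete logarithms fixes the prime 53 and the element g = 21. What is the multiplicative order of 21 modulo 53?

Since 21 ∈ (Z/53Z)^×, its order divides φ(53) = 53 − 1 = 52 = 2^2 · 13.
Divisors of 52: 1, 2, 4, 13, 26, 52.
Evaluate successive powers at the divisors of 52:
21^1 ≡ 21 (mod 53)
21^2 ≡ 17 (mod 53)
21^4 ≡ 24 (mod 53)
21^13 ≡ 23 (mod 53)
21^26 ≡ 52 (mod 53)
21^52 ≡ 1 (mod 53) ✓
The smallest such exponent is 52, so the order of 21 is 52.

52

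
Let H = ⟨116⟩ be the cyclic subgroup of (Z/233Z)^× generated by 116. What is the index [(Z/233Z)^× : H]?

4

Since 116 ∈ (Z/233Z)^×, its order divides φ(233) = 233 − 1 = 232 = 2^3 · 29.
Divisors of 232: 1, 2, 4, 8, 29, 58, 116, 232.
Compute 116^d (mod 233) for the divisors d until we hit 1:
116^1 ≡ 116 (mod 233)
116^2 ≡ 175 (mod 233)
116^4 ≡ 102 (mod 233)
116^8 ≡ 152 (mod 233)
116^29 ≡ 232 (mod 233)
116^58 ≡ 1 (mod 233) ✓
So ord_233(116) = 58, hence |⟨116⟩| = 58.
Index = |(Z/233Z)^×| / |⟨116⟩| = 232 / 58 = 4.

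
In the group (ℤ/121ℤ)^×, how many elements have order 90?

0

φ(121) = φ(11^2) = 11·(11−1) = 110 = 2 · 5 · 11.
Since (Z/121Z)^× is cyclic of order 110, the number of elements of order d is φ(d) when d | 110 and 0 otherwise.
90 does not divide 110, so no element of (Z/121Z)^× has order 90.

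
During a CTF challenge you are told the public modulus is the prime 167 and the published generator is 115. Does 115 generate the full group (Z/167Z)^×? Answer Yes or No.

No

φ(167) = 167 − 1 = 166 = 2 · 83.
An element g generates (Z/167Z)^× iff g^(166/q) ≢ 1 (mod 167) for each prime q ∈ {2, 83}.
115^83 ≡ 1 (mod 167)  [q = 2: ≡ 1 ✗]
115^2 ≡ 32 (mod 167)  [q = 83: ≢ 1 ✓]
115^83 ≡ 1 shows ord(115) | 83, strictly less than φ(167); not a primitive root.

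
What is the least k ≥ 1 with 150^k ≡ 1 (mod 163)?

27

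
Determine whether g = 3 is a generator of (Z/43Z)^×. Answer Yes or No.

Yes

φ(43) = 43 − 1 = 42 = 2 · 3 · 7.
An element g generates (Z/43Z)^× iff g^(42/q) ≢ 1 (mod 43) for each prime q ∈ {2, 3, 7}.
3^21 ≡ 42 (mod 43)  [q = 2: ≢ 1 ✓]
3^14 ≡ 36 (mod 43)  [q = 3: ≢ 1 ✓]
3^6 ≡ 41 (mod 43)  [q = 7: ≢ 1 ✓]
Every test exponent gives a nontrivial residue, hence 3 generates the full group.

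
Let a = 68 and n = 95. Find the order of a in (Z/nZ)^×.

12

By Lagrange's theorem, ord_95(68) divides φ(95) = φ(5·19) = (5−1)·(19−1) = 4·18 = 72 = 2^3 · 3^2.
Divisors of 72: 1, 2, 3, 4, 6, 8, 9, 12, 18, 24, 36, 72.
Check 68^d mod 95 for each divisor in increasing order:
68^1 ≡ 68 (mod 95)
68^2 ≡ 64 (mod 95)
68^3 ≡ 77 (mod 95)
68^4 ≡ 11 (mod 95)
68^6 ≡ 39 (mod 95)
68^8 ≡ 26 (mod 95)
68^9 ≡ 58 (mod 95)
68^12 ≡ 1 (mod 95) ✓
Hence ord(68) = 12.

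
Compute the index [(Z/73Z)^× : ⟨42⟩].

1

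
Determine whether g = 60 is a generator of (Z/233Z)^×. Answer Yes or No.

No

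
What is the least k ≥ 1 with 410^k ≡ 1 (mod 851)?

198

Since 410 ∈ (Z/851Z)^×, its order divides φ(851) = φ(23·37) = (23−1)·(37−1) = 22·36 = 792 = 2^3 · 3^2 · 11.
Divisors of 792: 1, 2, 3, 4, 6, 8, 9, 11, 12, 18, 22, 24, 33, 36, 44, 66, 72, 88, 99, 132, 198, 264, 396, 792.
Test each divisor d:
410^1 ≡ 410 (mod 851)
410^2 ≡ 453 (mod 851)
410^3 ≡ 212 (mod 851)
410^4 ≡ 118 (mod 851)
410^6 ≡ 692 (mod 851)
410^8 ≡ 308 (mod 851)
410^9 ≡ 332 (mod 851)
410^11 ≡ 620 (mod 851)
410^12 ≡ 602 (mod 851)
410^18 ≡ 445 (mod 851)
410^22 ≡ 599 (mod 851)
410^24 ≡ 729 (mod 851)
410^33 ≡ 344 (mod 851)
410^36 ≡ 593 (mod 851)
410^44 ≡ 530 (mod 851)
410^66 ≡ 47 (mod 851)
410^72 ≡ 186 (mod 851)
410^88 ≡ 70 (mod 851)
410^99 ≡ 850 (mod 851)
410^132 ≡ 507 (mod 851)
410^198 ≡ 1 (mod 851) ✓
The smallest such exponent is 198, so the order of 410 is 198.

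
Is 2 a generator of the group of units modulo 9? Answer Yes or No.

φ(9) = φ(3^2) = 3·(3−1) = 6 = 2 · 3.
Test 2^(6/q) mod 9 for each prime factor q of 6:
2^3 ≡ 8 (mod 9)  [q = 2: ≢ 1 ✓]
2^2 ≡ 4 (mod 9)  [q = 3: ≢ 1 ✓]
Every test exponent gives a nontrivial residue, hence 2 generates the full group.

Yes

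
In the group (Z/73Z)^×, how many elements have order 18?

φ(73) = 73 − 1 = 72 = 2^3 · 3^2.
(Z/73Z)^× is cyclic (|G| = 72); a cyclic group of order m has exactly φ(d) elements of each order d | m, and none otherwise.
18 = 2 · 3^2 divides 72, and φ(18) = 6.

6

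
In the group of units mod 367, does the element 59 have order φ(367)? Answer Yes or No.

No

φ(367) = 367 − 1 = 366 = 2 · 3 · 61.
It suffices to check that the order of 59 is not a proper divisor of 366: compute 59^(366/q) for q ∈ {2, 3, 61}.
59^183 ≡ 1 (mod 367)  [q = 2: ≡ 1 ✗]
59^122 ≡ 1 (mod 367)  [q = 3: ≡ 1 ✗]
59^6 ≡ 63 (mod 367)  [q = 61: ≢ 1 ✓]
Since 59^183 ≡ 1, the order of 59 divides 183 < 366, so 59 is not a primitive root.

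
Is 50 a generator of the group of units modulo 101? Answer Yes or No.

Yes

φ(101) = 101 − 1 = 100 = 2^2 · 5^2.
An element g generates (Z/101Z)^× iff g^(100/q) ≢ 1 (mod 101) for each prime q ∈ {2, 5}.
50^50 ≡ 100 (mod 101)  [q = 2: ≢ 1 ✓]
50^20 ≡ 84 (mod 101)  [q = 5: ≢ 1 ✓]
None equal 1, so ord_101(50) = 100: 50 is a primitive root.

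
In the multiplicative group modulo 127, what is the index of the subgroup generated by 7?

The order of 7 must divide φ(127) = 127 − 1 = 126 = 2 · 3^2 · 7.
Divisors of 126: 1, 2, 3, 6, 7, 9, 14, 18, 21, 42, 63, 126.
Test each divisor d:
7^1 ≡ 7 (mod 127)
7^2 ≡ 49 (mod 127)
7^3 ≡ 89 (mod 127)
7^6 ≡ 47 (mod 127)
7^7 ≡ 75 (mod 127)
7^9 ≡ 119 (mod 127)
7^14 ≡ 37 (mod 127)
7^18 ≡ 64 (mod 127)
7^21 ≡ 108 (mod 127)
7^42 ≡ 107 (mod 127)
7^63 ≡ 126 (mod 127)
7^126 ≡ 1 (mod 127) ✓
The order of 7 is 126, so the subgroup it generates has 126 elements.
Index = |(Z/127Z)^×| / |⟨7⟩| = 126 / 126 = 1.

1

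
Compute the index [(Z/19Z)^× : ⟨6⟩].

2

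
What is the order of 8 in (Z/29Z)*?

28

Since 8 ∈ (Z/29Z)^×, its order divides φ(29) = 29 − 1 = 28 = 2^2 · 7.
Divisors of 28: 1, 2, 4, 7, 14, 28.
Evaluate successive powers at the divisors of 28:
8^1 ≡ 8 (mod 29)
8^2 ≡ 6 (mod 29)
8^4 ≡ 7 (mod 29)
8^7 ≡ 17 (mod 29)
8^14 ≡ 28 (mod 29)
8^28 ≡ 1 (mod 29) ✓
Hence ord(8) = 28.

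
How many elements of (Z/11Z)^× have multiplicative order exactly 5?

φ(11) = 11 − 1 = 10 = 2 · 5.
In a cyclic group of order 10, there are φ(d) elements of order d for each divisor d of 10, and zero for non-divisors.
5 | 10, and φ(5) = 5 − 1 = 4.

4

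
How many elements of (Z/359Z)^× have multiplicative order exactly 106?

φ(359) = 359 − 1 = 358 = 2 · 179.
In a cyclic group of order 358, there are φ(d) elements of order d for each divisor d of 358, and zero for non-divisors.
106 does not divide 358, so no element of (Z/359Z)^× has order 106.

0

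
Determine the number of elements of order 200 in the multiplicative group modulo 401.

80

φ(401) = 401 − 1 = 400 = 2^4 · 5^2.
In a cyclic group of order 400, there are φ(d) elements of order d for each divisor d of 400, and zero for non-divisors.
200 = 2^3 · 5^2 divides 400, and φ(200) = 80.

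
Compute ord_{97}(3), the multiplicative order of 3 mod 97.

48

By Lagrange's theorem, ord_97(3) divides φ(97) = 97 − 1 = 96 = 2^5 · 3.
Divisors of 96: 1, 2, 3, 4, 6, 8, 12, 16, 24, 32, 48, 96.
Test each divisor d:
3^1 ≡ 3 (mod 97)
3^2 ≡ 9 (mod 97)
3^3 ≡ 27 (mod 97)
3^4 ≡ 81 (mod 97)
3^6 ≡ 50 (mod 97)
3^8 ≡ 62 (mod 97)
3^12 ≡ 75 (mod 97)
3^16 ≡ 61 (mod 97)
3^24 ≡ 96 (mod 97)
3^32 ≡ 35 (mod 97)
3^48 ≡ 1 (mod 97) ✓
Therefore the multiplicative order of 3 modulo 97 is 48.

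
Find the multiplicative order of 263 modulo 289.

By Lagrange's theorem, ord_289(263) divides φ(289) = φ(17^2) = 17·(17−1) = 272 = 2^4 · 17.
Divisors of 272: 1, 2, 4, 8, 16, 17, 34, 68, 136, 272.
Compute 263^d (mod 289) for the divisors d until we hit 1:
263^1 ≡ 263 (mod 289)
263^2 ≡ 98 (mod 289)
263^4 ≡ 67 (mod 289)
263^8 ≡ 154 (mod 289)
263^16 ≡ 18 (mod 289)
263^17 ≡ 110 (mod 289)
263^34 ≡ 251 (mod 289)
263^68 ≡ 288 (mod 289)
263^136 ≡ 1 (mod 289) ✓
Hence ord(263) = 136.

136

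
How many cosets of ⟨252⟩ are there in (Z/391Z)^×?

Since 252 ∈ (Z/391Z)^×, its order divides φ(391) = φ(17·23) = (17−1)·(23−1) = 16·22 = 352 = 2^5 · 11.
Divisors of 352: 1, 2, 4, 8, 11, 16, 22, 32, 44, 88, 176, 352.
Check 252^d mod 391 for each divisor in increasing order:
252^1 ≡ 252
252^2 ≡ 162
252^4 ≡ 47
252^8 ≡ 254
252^11 ≡ 367
252^16 ≡ 1
The order of 252 is 16, so the subgroup it generates has 16 elements.
The index is φ(391) / ord(252) = 352 / 16 = 22.

22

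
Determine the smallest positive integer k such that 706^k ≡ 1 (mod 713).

Since 706 ∈ (Z/713Z)^×, its order divides φ(713) = φ(23·31) = (23−1)·(31−1) = 22·30 = 660 = 2^2 · 3 · 5 · 11.
Divisors of 660: 1, 2, 3, 4, 5, 6, 10, 11, 12, 15, 20, 22, 30, 33, 44, 55, 60, 66, 110, 132, 165, 220, 330, 660.
Test each divisor d:
706^1 ≡ 706
706^2 ≡ 49
706^3 ≡ 370
706^4 ≡ 262
706^5 ≡ 305
706^6 ≡ 4
706^10 ≡ 335
706^11 ≡ 507
706^12 ≡ 16
706^15 ≡ 216
706^20 ≡ 284
706^22 ≡ 369
706^30 ≡ 311
706^33 ≡ 277
706^44 ≡ 691
706^55 ≡ 254
706^60 ≡ 466
706^66 ≡ 438
706^110 ≡ 346
706^132 ≡ 47
706^165 ≡ 185
706^220 ≡ 645
706^330 ≡ 1
The smallest such exponent is 330, so the order of 706 is 330.

330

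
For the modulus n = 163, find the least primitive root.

2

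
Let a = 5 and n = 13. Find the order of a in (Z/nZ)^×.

4

By Lagrange's theorem, ord_13(5) divides φ(13) = 13 − 1 = 12 = 2^2 · 3.
Divisors of 12: 1, 2, 3, 4, 6, 12.
Evaluate successive powers at the divisors of 12:
5^1 ≡ 5
5^2 ≡ 12
5^3 ≡ 8
5^4 ≡ 1
Therefore the multiplicative order of 5 modulo 13 is 4.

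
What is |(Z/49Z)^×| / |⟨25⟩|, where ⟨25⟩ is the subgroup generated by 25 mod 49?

The order of 25 must divide φ(49) = φ(7^2) = 7·(7−1) = 42 = 2 · 3 · 7.
Divisors of 42: 1, 2, 3, 6, 7, 14, 21, 42.
Compute 25^d (mod 49) for the divisors d until we hit 1:
25^1 ≡ 25
25^2 ≡ 37
25^3 ≡ 43
25^6 ≡ 36
25^7 ≡ 18
25^14 ≡ 30
25^21 ≡ 1
The order of 25 is 21, so the subgroup it generates has 21 elements.
Index = |(Z/49Z)^×| / |⟨25⟩| = 42 / 21 = 2.

2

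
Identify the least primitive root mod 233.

3

φ(233) = 233 − 1 = 232 = 2^3 · 29.
Test candidates g = 2, 3, … against the prime factors q ∈ {2, 29} of φ(233): g is a generator iff g^(232/q) ≢ 1 for every such q.
g = 2: 2^116 ≡ 1 — hits 1, so not a primitive root.
g = 3: 3^116 ≡ 232; 3^8 ≡ 37 — none is 1, so 3 is a primitive root.
The smallest primitive root modulo 233 is 3.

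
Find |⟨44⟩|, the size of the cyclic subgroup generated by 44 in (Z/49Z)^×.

The order of 44 must divide φ(49) = φ(7^2) = 7·(7−1) = 42 = 2 · 3 · 7.
Divisors of 42: 1, 2, 3, 6, 7, 14, 21, 42.
Compute 44^d (mod 49) for the divisors d until we hit 1:
44^1 ≡ 44 (mod 49)
44^2 ≡ 25 (mod 49)
44^3 ≡ 22 (mod 49)
44^6 ≡ 43 (mod 49)
44^7 ≡ 30 (mod 49)
44^14 ≡ 18 (mod 49)
44^21 ≡ 1 (mod 49) ✓
So ord_49(44) = 21.

21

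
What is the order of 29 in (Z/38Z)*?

18

Since 29 ∈ (Z/38Z)^×, its order divides φ(38) = φ(2)·φ(19) = 1·18 = 18 = 2 · 3^2.
Divisors of 18: 1, 2, 3, 6, 9, 18.
Compute 29^d (mod 38) for the divisors d until we hit 1:
29^1 ≡ 29
29^2 ≡ 5
29^3 ≡ 31
29^6 ≡ 11
29^9 ≡ 37
29^18 ≡ 1
Hence ord(29) = 18.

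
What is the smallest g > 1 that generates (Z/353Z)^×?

3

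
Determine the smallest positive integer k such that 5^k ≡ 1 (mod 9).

6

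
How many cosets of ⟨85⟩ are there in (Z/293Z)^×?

1

The order of 85 must divide φ(293) = 293 − 1 = 292 = 2^2 · 73.
Divisors of 292: 1, 2, 4, 73, 146, 292.
Check 85^d mod 293 for each divisor in increasing order:
85^1 ≡ 85
85^2 ≡ 193
85^4 ≡ 38
85^73 ≡ 138
85^146 ≡ 292
85^292 ≡ 1
So ord_293(85) = 292, hence |⟨85⟩| = 292.
Index = |(Z/293Z)^×| / |⟨85⟩| = 292 / 292 = 1.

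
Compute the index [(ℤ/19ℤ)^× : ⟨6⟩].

By Lagrange's theorem, ord_19(6) divides φ(19) = 19 − 1 = 18 = 2 · 3^2.
Divisors of 18: 1, 2, 3, 6, 9, 18.
Compute 6^d (mod 19) for the divisors d until we hit 1:
6^1 ≡ 6
6^2 ≡ 17
6^3 ≡ 7
6^6 ≡ 11
6^9 ≡ 1
So ord_19(6) = 9, hence |⟨6⟩| = 9.
[(Z/19Z)^× : ⟨6⟩] = 18/9 = 2.

2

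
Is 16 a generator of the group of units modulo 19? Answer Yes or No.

φ(19) = 19 − 1 = 18 = 2 · 3^2.
It suffices to check that the order of 16 is not a proper divisor of 18: compute 16^(18/q) for q ∈ {2, 3}.
16^9 ≡ 1 (mod 19)  [q = 2: ≡ 1 ✗]
16^6 ≡ 7 (mod 19)  [q = 3: ≢ 1 ✓]
16^9 ≡ 1 shows ord(16) | 9, strictly less than φ(19); not a primitive root.

No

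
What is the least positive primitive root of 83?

φ(83) = 83 − 1 = 82 = 2 · 41.
Test candidates g = 2, 3, … against the prime factors q ∈ {2, 41} of φ(83): g is a generator iff g^(82/q) ≢ 1 for every such q.
g = 2: 2^41 ≡ 82; 2^2 ≡ 4 — none is 1, so 2 is a primitive root.
Hence the least primitive root of 83 is 2.

2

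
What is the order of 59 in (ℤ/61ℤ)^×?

60

The order of 59 must divide φ(61) = 61 − 1 = 60 = 2^2 · 3 · 5.
Divisors of 60: 1, 2, 3, 4, 5, 6, 10, 12, 15, 20, 30, 60.
Test each divisor d:
59^1 ≡ 59 (mod 61)
59^2 ≡ 4 (mod 61)
59^3 ≡ 53 (mod 61)
59^4 ≡ 16 (mod 61)
59^5 ≡ 29 (mod 61)
59^6 ≡ 3 (mod 61)
59^10 ≡ 48 (mod 61)
59^12 ≡ 9 (mod 61)
59^15 ≡ 50 (mod 61)
59^20 ≡ 47 (mod 61)
59^30 ≡ 60 (mod 61)
59^60 ≡ 1 (mod 61) ✓
Hence ord(59) = 60.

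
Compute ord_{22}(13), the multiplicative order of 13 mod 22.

ord(13) | φ(22) = φ(2)·φ(11) = 1·10 = 10 = 2 · 5.
Divisors of 10: 1, 2, 5, 10.
Check 13^d mod 22 for each divisor in increasing order:
13^1 ≡ 13 (mod 22)
13^2 ≡ 15 (mod 22)
13^5 ≡ 21 (mod 22)
13^10 ≡ 1 (mod 22) ✓
The smallest such exponent is 10, so the order of 13 is 10.

10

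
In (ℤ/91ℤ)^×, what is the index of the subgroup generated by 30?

By Lagrange's theorem, ord_91(30) divides φ(91) = φ(7·13) = (7−1)·(13−1) = 6·12 = 72 = 2^3 · 3^2.
Divisors of 72: 1, 2, 3, 4, 6, 8, 9, 12, 18, 24, 36, 72.
Compute 30^d (mod 91) for the divisors d until we hit 1:
30^1 ≡ 30
30^2 ≡ 81
30^3 ≡ 64
30^4 ≡ 9
30^6 ≡ 1
The order of 30 is 6, so the subgroup it generates has 6 elements.
[(Z/91Z)^× : ⟨30⟩] = 72/6 = 12.

12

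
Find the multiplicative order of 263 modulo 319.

The order of 263 must divide φ(319) = φ(11·29) = (11−1)·(29−1) = 10·28 = 280 = 2^3 · 5 · 7.
Divisors of 280: 1, 2, 4, 5, 7, 8, 10, 14, 20, 28, 35, 40, 56, 70, 140, 280.
Compute 263^d (mod 319) for the divisors d until we hit 1:
263^1 ≡ 263 (mod 319)
263^2 ≡ 265 (mod 319)
263^4 ≡ 45 (mod 319)
263^5 ≡ 32 (mod 319)
263^7 ≡ 186 (mod 319)
263^8 ≡ 111 (mod 319)
263^10 ≡ 67 (mod 319)
263^14 ≡ 144 (mod 319)
263^20 ≡ 23 (mod 319)
263^28 ≡ 1 (mod 319) ✓
Hence ord(263) = 28.

28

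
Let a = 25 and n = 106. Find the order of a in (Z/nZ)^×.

26

Since 25 ∈ (Z/106Z)^×, its order divides φ(106) = φ(2)·φ(53) = 1·52 = 52 = 2^2 · 13.
Divisors of 52: 1, 2, 4, 13, 26, 52.
Test each divisor d:
25^1 ≡ 25 (mod 106)
25^2 ≡ 95 (mod 106)
25^4 ≡ 15 (mod 106)
25^13 ≡ 105 (mod 106)
25^26 ≡ 1 (mod 106) ✓
So ord_106(25) = 26.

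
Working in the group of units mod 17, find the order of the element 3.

By Lagrange's theorem, ord_17(3) divides φ(17) = 17 − 1 = 16 = 2^4.
Divisors of 16: 1, 2, 4, 8, 16.
Check 3^d mod 17 for each divisor in increasing order:
3^1 ≡ 3
3^2 ≡ 9
3^4 ≡ 13
3^8 ≡ 16
3^16 ≡ 1
Hence ord(3) = 16.

16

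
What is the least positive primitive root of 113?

3

φ(113) = 113 − 1 = 112 = 2^4 · 7.
g is a primitive root iff g^(112/q) ≢ 1 (mod 113) for each prime q ∈ {2, 7}.
g = 2: 2^56 ≡ 1 — hits 1, so not a primitive root.
g = 3: 3^56 ≡ 112; 3^16 ≡ 49 — none is 1, so 3 is a primitive root.
The smallest primitive root modulo 113 is 3.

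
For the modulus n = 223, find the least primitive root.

φ(223) = 223 − 1 = 222 = 2 · 3 · 37.
g is a primitive root iff g^(222/q) ≢ 1 (mod 223) for each prime q ∈ {2, 3, 37}.
g = 2: 2^111 ≡ 1 — hits 1, so not a primitive root.
g = 3: 3^111 ≡ 222; 3^74 ≡ 183; 3^6 ≡ 60 — none is 1, so 3 is a primitive root.
Hence the least primitive root of 223 is 3.

3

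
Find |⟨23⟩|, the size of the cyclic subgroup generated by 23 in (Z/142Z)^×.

By Lagrange's theorem, ord_142(23) divides φ(142) = φ(2)·φ(71) = 1·70 = 70 = 2 · 5 · 7.
Divisors of 70: 1, 2, 5, 7, 10, 14, 35, 70.
Compute 23^d (mod 142) for the divisors d until we hit 1:
23^1 ≡ 23 (mod 142)
23^2 ≡ 103 (mod 142)
23^5 ≡ 51 (mod 142)
23^7 ≡ 141 (mod 142)
23^10 ≡ 45 (mod 142)
23^14 ≡ 1 (mod 142) ✓
The smallest such exponent is 14, so the order of 23 is 14.

14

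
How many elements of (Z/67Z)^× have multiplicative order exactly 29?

0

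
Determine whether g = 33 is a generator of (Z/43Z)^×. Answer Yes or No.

φ(43) = 43 − 1 = 42 = 2 · 3 · 7.
Test 33^(42/q) mod 43 for each prime factor q of 42:
33^21 ≡ 42 (mod 43)  [q = 2: ≢ 1 ✓]
33^14 ≡ 36 (mod 43)  [q = 3: ≢ 1 ✓]
33^6 ≡ 35 (mod 43)  [q = 7: ≢ 1 ✓]
Every test exponent gives a nontrivial residue, hence 33 generates the full group.

Yes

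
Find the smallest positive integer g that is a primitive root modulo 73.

φ(73) = 73 − 1 = 72 = 2^3 · 3^2.
g is a primitive root iff g^(72/q) ≢ 1 (mod 73) for each prime q ∈ {2, 3}.
g = 2: 2^36 ≡ 1 — hits 1, so not a primitive root.
g = 3: 3^36 ≡ 1 — hits 1, so not a primitive root.
g = 4: 4^36 ≡ 1 — hits 1, so not a primitive root.
g = 5: 5^36 ≡ 72; 5^24 ≡ 8 — none is 1, so 5 is a primitive root.
So 5 is the smallest generator of (Z/73Z)^×.

5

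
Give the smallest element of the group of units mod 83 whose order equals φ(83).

2

φ(83) = 83 − 1 = 82 = 2 · 41.
Test candidates g = 2, 3, … against the prime factors q ∈ {2, 41} of φ(83): g is a generator iff g^(82/q) ≢ 1 for every such q.
g = 2: 2^41 ≡ 82; 2^2 ≡ 4 — none is 1, so 2 is a primitive root.
So 2 is the smallest generator of (Z/83Z)^×.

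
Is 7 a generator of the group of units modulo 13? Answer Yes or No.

Yes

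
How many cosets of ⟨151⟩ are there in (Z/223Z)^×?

1

The order of 151 must divide φ(223) = 223 − 1 = 222 = 2 · 3 · 37.
Divisors of 222: 1, 2, 3, 6, 37, 74, 111, 222.
Evaluate successive powers at the divisors of 222:
151^1 ≡ 151 (mod 223)
151^2 ≡ 55 (mod 223)
151^3 ≡ 54 (mod 223)
151^6 ≡ 17 (mod 223)
151^37 ≡ 40 (mod 223)
151^74 ≡ 39 (mod 223)
151^111 ≡ 222 (mod 223)
151^222 ≡ 1 (mod 223) ✓
The order of 151 is 222, so the subgroup it generates has 222 elements.
Index = |(Z/223Z)^×| / |⟨151⟩| = 222 / 222 = 1.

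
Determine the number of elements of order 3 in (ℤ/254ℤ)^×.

φ(254) = φ(2)·φ(127) = 1·126 = 126 = 2 · 3^2 · 7.
(Z/254Z)^× is cyclic (|G| = 126); a cyclic group of order m has exactly φ(d) elements of each order d | m, and none otherwise.
3 | 126, and φ(3) = 3 − 1 = 2.

2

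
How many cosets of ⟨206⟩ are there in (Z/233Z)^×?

1

The order of 206 must divide φ(233) = 233 − 1 = 232 = 2^3 · 29.
Divisors of 232: 1, 2, 4, 8, 29, 58, 116, 232.
Evaluate successive powers at the divisors of 232:
206^1 ≡ 206 (mod 233)
206^2 ≡ 30 (mod 233)
206^4 ≡ 201 (mod 233)
206^8 ≡ 92 (mod 233)
206^29 ≡ 97 (mod 233)
206^58 ≡ 89 (mod 233)
206^116 ≡ 232 (mod 233)
206^232 ≡ 1 (mod 233) ✓
Thus |⟨206⟩| = ord(206) = 232.
The index is φ(233) / ord(206) = 232 / 232 = 1.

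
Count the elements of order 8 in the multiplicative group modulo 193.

φ(193) = 193 − 1 = 192 = 2^6 · 3.
In a cyclic group of order 192, there are φ(d) elements of order d for each divisor d of 192, and zero for non-divisors.
8 = 2^3 divides 192, and φ(8) = 4.

4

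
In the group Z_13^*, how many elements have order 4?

φ(13) = 13 − 1 = 12 = 2^2 · 3.
(Z/13Z)^× is cyclic (|G| = 12); a cyclic group of order m has exactly φ(d) elements of each order d | m, and none otherwise.
4 = 2^2 divides 12, and φ(4) = 2.

2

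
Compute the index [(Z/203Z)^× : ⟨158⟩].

4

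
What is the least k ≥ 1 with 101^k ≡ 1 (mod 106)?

Since 101 ∈ (Z/106Z)^×, its order divides φ(106) = φ(2)·φ(53) = 1·52 = 52 = 2^2 · 13.
Divisors of 52: 1, 2, 4, 13, 26, 52.
Check 101^d mod 106 for each divisor in increasing order:
101^1 ≡ 101 (mod 106)
101^2 ≡ 25 (mod 106)
101^4 ≡ 95 (mod 106)
101^13 ≡ 83 (mod 106)
101^26 ≡ 105 (mod 106)
101^52 ≡ 1 (mod 106) ✓
Therefore the multiplicative order of 101 modulo 106 is 52.

52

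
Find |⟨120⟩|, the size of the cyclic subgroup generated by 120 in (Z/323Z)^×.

Since 120 ∈ (Z/323Z)^×, its order divides φ(323) = φ(17·19) = (17−1)·(19−1) = 16·18 = 288 = 2^5 · 3^2.
Divisors of 288: 1, 2, 3, 4, 6, 8, 9, 12, 16, 18, 24, 32, 36, 48, 72, 96, 144, 288.
Compute 120^d (mod 323) for the divisors d until we hit 1:
120^1 ≡ 120 (mod 323)
120^2 ≡ 188 (mod 323)
120^3 ≡ 273 (mod 323)
120^4 ≡ 137 (mod 323)
120^6 ≡ 239 (mod 323)
120^8 ≡ 35 (mod 323)
120^9 ≡ 1 (mod 323) ✓
The smallest such exponent is 9, so the order of 120 is 9.

9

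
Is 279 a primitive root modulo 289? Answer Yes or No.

Yes

φ(289) = φ(17^2) = 17·(17−1) = 272 = 2^4 · 17.
Test 279^(272/q) mod 289 for each prime factor q of 272:
279^136 ≡ 288 (mod 289)  [q = 2: ≢ 1 ✓]
279^16 ≡ 137 (mod 289)  [q = 17: ≢ 1 ✓]
All checks pass, so 279 has order 272 and is a primitive root modulo 289.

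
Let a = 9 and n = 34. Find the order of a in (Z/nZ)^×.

The order of 9 must divide φ(34) = φ(2)·φ(17) = 1·16 = 16 = 2^4.
Divisors of 16: 1, 2, 4, 8, 16.
Compute 9^d (mod 34) for the divisors d until we hit 1:
9^1 ≡ 9
9^2 ≡ 13
9^4 ≡ 33
9^8 ≡ 1
Therefore the multiplicative order of 9 modulo 34 is 8.

8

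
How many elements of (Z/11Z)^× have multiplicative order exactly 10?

4

φ(11) = 11 − 1 = 10 = 2 · 5.
Since (Z/11Z)^× is cyclic of order 10, the number of elements of order d is φ(d) when d | 10 and 0 otherwise.
10 = 2 · 5 divides 10, and φ(10) = 4.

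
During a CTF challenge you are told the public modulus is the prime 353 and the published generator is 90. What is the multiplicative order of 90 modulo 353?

By Lagrange's theorem, ord_353(90) divides φ(353) = 353 − 1 = 352 = 2^5 · 11.
Divisors of 352: 1, 2, 4, 8, 11, 16, 22, 32, 44, 88, 176, 352.
Compute 90^d (mod 353) for the divisors d until we hit 1:
90^1 ≡ 90 (mod 353)
90^2 ≡ 334 (mod 353)
90^4 ≡ 8 (mod 353)
90^8 ≡ 64 (mod 353)
90^11 ≡ 343 (mod 353)
90^16 ≡ 213 (mod 353)
90^22 ≡ 100 (mod 353)
90^32 ≡ 185 (mod 353)
90^44 ≡ 116 (mod 353)
90^88 ≡ 42 (mod 353)
90^176 ≡ 352 (mod 353)
90^352 ≡ 1 (mod 353) ✓
Therefore the multiplicative order of 90 modulo 353 is 352.

352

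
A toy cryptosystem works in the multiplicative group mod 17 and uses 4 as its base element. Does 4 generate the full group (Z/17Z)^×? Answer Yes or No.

No

φ(17) = 17 − 1 = 16 = 2^4.
Test 4^(16/q) mod 17 for each prime factor q of 16:
4^8 ≡ 1 (mod 17)  [q = 2: ≡ 1 ✗]
Since 4^8 ≡ 1, the order of 4 divides 8 < 16, so 4 is not a primitive root.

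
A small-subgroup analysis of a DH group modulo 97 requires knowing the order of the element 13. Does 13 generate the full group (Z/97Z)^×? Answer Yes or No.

φ(97) = 97 − 1 = 96 = 2^5 · 3.
It suffices to check that the order of 13 is not a proper divisor of 96: compute 13^(96/q) for q ∈ {2, 3}.
13^48 ≡ 96 (mod 97)  [q = 2: ≢ 1 ✓]
13^32 ≡ 35 (mod 97)  [q = 3: ≢ 1 ✓]
Every test exponent gives a nontrivial residue, hence 13 generates the full group.

Yes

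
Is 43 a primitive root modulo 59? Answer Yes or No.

φ(59) = 59 − 1 = 58 = 2 · 29.
Test 43^(58/q) mod 59 for each prime factor q of 58:
43^29 ≡ 58 (mod 59)  [q = 2: ≢ 1 ✓]
43^2 ≡ 20 (mod 59)  [q = 29: ≢ 1 ✓]
All checks pass, so 43 has order 58 and is a primitive root modulo 59.

Yes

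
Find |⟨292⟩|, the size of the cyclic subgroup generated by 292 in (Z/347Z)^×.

173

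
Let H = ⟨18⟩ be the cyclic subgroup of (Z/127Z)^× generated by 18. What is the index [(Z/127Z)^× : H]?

2

ord(18) | φ(127) = 127 − 1 = 126 = 2 · 3^2 · 7.
Divisors of 126: 1, 2, 3, 6, 7, 9, 14, 18, 21, 42, 63, 126.
Test each divisor d:
18^1 ≡ 18 (mod 127)
18^2 ≡ 70 (mod 127)
18^3 ≡ 117 (mod 127)
18^6 ≡ 100 (mod 127)
18^7 ≡ 22 (mod 127)
18^9 ≡ 16 (mod 127)
18^14 ≡ 103 (mod 127)
18^18 ≡ 2 (mod 127)
18^21 ≡ 107 (mod 127)
18^42 ≡ 19 (mod 127)
18^63 ≡ 1 (mod 127) ✓
So ord_127(18) = 63, hence |⟨18⟩| = 63.
The index is φ(127) / ord(18) = 126 / 63 = 2.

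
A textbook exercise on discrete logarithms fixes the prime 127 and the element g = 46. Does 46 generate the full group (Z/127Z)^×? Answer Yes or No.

Yes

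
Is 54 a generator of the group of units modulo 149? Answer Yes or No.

φ(149) = 149 − 1 = 148 = 2^2 · 37.
Test 54^(148/q) mod 149 for each prime factor q of 148:
54^74 ≡ 1 (mod 149)  [q = 2: ≡ 1 ✗]
54^4 ≡ 73 (mod 149)  [q = 37: ≢ 1 ✓]
Since 54^74 ≡ 1, the order of 54 divides 74 < 148, so 54 is not a primitive root.

No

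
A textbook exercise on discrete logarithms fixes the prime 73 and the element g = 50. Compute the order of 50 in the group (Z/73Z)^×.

36

Since 50 ∈ (Z/73Z)^×, its order divides φ(73) = 73 − 1 = 72 = 2^3 · 3^2.
Divisors of 72: 1, 2, 3, 4, 6, 8, 9, 12, 18, 24, 36, 72.
Test each divisor d:
50^1 ≡ 50 (mod 73)
50^2 ≡ 18 (mod 73)
50^3 ≡ 24 (mod 73)
50^4 ≡ 32 (mod 73)
50^6 ≡ 65 (mod 73)
50^8 ≡ 2 (mod 73)
50^9 ≡ 27 (mod 73)
50^12 ≡ 64 (mod 73)
50^18 ≡ 72 (mod 73)
50^24 ≡ 8 (mod 73)
50^36 ≡ 1 (mod 73) ✓
The smallest such exponent is 36, so the order of 50 is 36.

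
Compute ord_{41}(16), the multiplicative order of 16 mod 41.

Since 16 ∈ (Z/41Z)^×, its order divides φ(41) = 41 − 1 = 40 = 2^3 · 5.
Divisors of 40: 1, 2, 4, 5, 8, 10, 20, 40.
Test each divisor d:
16^1 ≡ 16 (mod 41)
16^2 ≡ 10 (mod 41)
16^4 ≡ 18 (mod 41)
16^5 ≡ 1 (mod 41) ✓
The smallest such exponent is 5, so the order of 16 is 5.

5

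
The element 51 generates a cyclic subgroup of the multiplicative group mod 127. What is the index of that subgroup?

Since 51 ∈ (Z/127Z)^×, its order divides φ(127) = 127 − 1 = 126 = 2 · 3^2 · 7.
Divisors of 126: 1, 2, 3, 6, 7, 9, 14, 18, 21, 42, 63, 126.
Test each divisor d:
51^1 ≡ 51
51^2 ≡ 61
51^3 ≡ 63
51^6 ≡ 32
51^7 ≡ 108
51^9 ≡ 111
51^14 ≡ 107
51^18 ≡ 2
51^21 ≡ 126
51^42 ≡ 1
The order of 51 is 42, so the subgroup it generates has 42 elements.
The index is φ(127) / ord(51) = 126 / 42 = 3.

3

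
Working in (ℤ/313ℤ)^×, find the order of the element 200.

The order of 200 must divide φ(313) = 313 − 1 = 312 = 2^3 · 3 · 13.
Divisors of 312: 1, 2, 3, 4, 6, 8, 12, 13, 24, 26, 39, 52, 78, 104, 156, 312.
Check 200^d mod 313 for each divisor in increasing order:
200^1 ≡ 200 (mod 313)
200^2 ≡ 249 (mod 313)
200^3 ≡ 33 (mod 313)
200^4 ≡ 27 (mod 313)
200^6 ≡ 150 (mod 313)
200^8 ≡ 103 (mod 313)
200^12 ≡ 277 (mod 313)
200^13 ≡ 312 (mod 313)
200^24 ≡ 44 (mod 313)
200^26 ≡ 1 (mod 313) ✓
Therefore the multiplicative order of 200 modulo 313 is 26.

26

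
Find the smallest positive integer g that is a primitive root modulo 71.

7

φ(71) = 71 − 1 = 70 = 2 · 5 · 7.
Test candidates g = 2, 3, … against the prime factors q ∈ {2, 5, 7} of φ(71): g is a generator iff g^(70/q) ≢ 1 for every such q.
g = 2: 2^35 ≡ 1 — hits 1, so not a primitive root.
g = 3: 3^35 ≡ 1 — hits 1, so not a primitive root.
g = 4: 4^35 ≡ 1 — hits 1, so not a primitive root.
g = 5: 5^35 ≡ 1 — hits 1, so not a primitive root.
g = 6: 6^35 ≡ 1 — hits 1, so not a primitive root.
g = 7: 7^35 ≡ 70; 7^14 ≡ 54; 7^10 ≡ 45 — none is 1, so 7 is a primitive root.
The smallest primitive root modulo 71 is 7.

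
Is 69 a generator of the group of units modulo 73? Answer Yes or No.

No

φ(73) = 73 − 1 = 72 = 2^3 · 3^2.
An element g generates (Z/73Z)^× iff g^(72/q) ≢ 1 (mod 73) for each prime q ∈ {2, 3}.
69^36 ≡ 1 (mod 73)  [q = 2: ≡ 1 ✗]
69^24 ≡ 8 (mod 73)  [q = 3: ≢ 1 ✓]
The check at q = 2 fails, so 69 generates a proper subgroup.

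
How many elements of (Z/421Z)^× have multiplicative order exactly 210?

48

φ(421) = 421 − 1 = 420 = 2^2 · 3 · 5 · 7.
Since (Z/421Z)^× is cyclic of order 420, the number of elements of order d is φ(d) when d | 420 and 0 otherwise.
210 = 2 · 3 · 5 · 7 divides 420, and φ(210) = 48.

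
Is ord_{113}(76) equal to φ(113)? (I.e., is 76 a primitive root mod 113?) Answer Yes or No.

φ(113) = 113 − 1 = 112 = 2^4 · 7.
An element g generates (Z/113Z)^× iff g^(112/q) ≢ 1 (mod 113) for each prime q ∈ {2, 7}.
76^56 ≡ 112 (mod 113)  [q = 2: ≢ 1 ✓]
76^16 ≡ 106 (mod 113)  [q = 7: ≢ 1 ✓]
None equal 1, so ord_113(76) = 112: 76 is a primitive root.

Yes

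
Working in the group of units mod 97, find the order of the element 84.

ord(84) | φ(97) = 97 − 1 = 96 = 2^5 · 3.
Divisors of 96: 1, 2, 3, 4, 6, 8, 12, 16, 24, 32, 48, 96.
Evaluate successive powers at the divisors of 96:
84^1 ≡ 84 (mod 97)
84^2 ≡ 72 (mod 97)
84^3 ≡ 34 (mod 97)
84^4 ≡ 43 (mod 97)
84^6 ≡ 89 (mod 97)
84^8 ≡ 6 (mod 97)
84^12 ≡ 64 (mod 97)
84^16 ≡ 36 (mod 97)
84^24 ≡ 22 (mod 97)
84^32 ≡ 35 (mod 97)
84^48 ≡ 96 (mod 97)
84^96 ≡ 1 (mod 97) ✓
So ord_97(84) = 96.

96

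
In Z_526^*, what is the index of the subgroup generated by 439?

2

Since 439 ∈ (Z/526Z)^×, its order divides φ(526) = φ(2)·φ(263) = 1·262 = 262 = 2 · 131.
Divisors of 262: 1, 2, 131, 262.
Compute 439^d (mod 526) for the divisors d until we hit 1:
439^1 ≡ 439 (mod 526)
439^2 ≡ 205 (mod 526)
439^131 ≡ 1 (mod 526) ✓
So ord_526(439) = 131, hence |⟨439⟩| = 131.
[(Z/526Z)^× : ⟨439⟩] = 262/131 = 2.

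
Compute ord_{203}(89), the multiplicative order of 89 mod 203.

84

Since 89 ∈ (Z/203Z)^×, its order divides φ(203) = φ(7·29) = (7−1)·(29−1) = 6·28 = 168 = 2^3 · 3 · 7.
Divisors of 168: 1, 2, 3, 4, 6, 7, 8, 12, 14, 21, 24, 28, 42, 56, 84, 168.
Test each divisor d:
89^1 ≡ 89 (mod 203)
89^2 ≡ 4 (mod 203)
89^3 ≡ 153 (mod 203)
89^4 ≡ 16 (mod 203)
89^6 ≡ 64 (mod 203)
89^7 ≡ 12 (mod 203)
89^8 ≡ 53 (mod 203)
89^12 ≡ 36 (mod 203)
89^14 ≡ 144 (mod 203)
89^21 ≡ 104 (mod 203)
89^24 ≡ 78 (mod 203)
89^28 ≡ 30 (mod 203)
89^42 ≡ 57 (mod 203)
89^56 ≡ 88 (mod 203)
89^84 ≡ 1 (mod 203) ✓
Therefore the multiplicative order of 89 modulo 203 is 84.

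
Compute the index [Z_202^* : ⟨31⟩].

By Lagrange's theorem, ord_202(31) divides φ(202) = φ(2)·φ(101) = 1·100 = 100 = 2^2 · 5^2.
Divisors of 100: 1, 2, 4, 5, 10, 20, 25, 50, 100.
Compute 31^d (mod 202) for the divisors d until we hit 1:
31^1 ≡ 31 (mod 202)
31^2 ≡ 153 (mod 202)
31^4 ≡ 179 (mod 202)
31^5 ≡ 95 (mod 202)
31^10 ≡ 137 (mod 202)
31^20 ≡ 185 (mod 202)
31^25 ≡ 1 (mod 202) ✓
So ord_202(31) = 25, hence |⟨31⟩| = 25.
[(Z/202Z)^× : ⟨31⟩] = 100/25 = 4.

4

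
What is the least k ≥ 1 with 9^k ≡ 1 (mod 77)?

15

ord(9) | φ(77) = φ(7·11) = (7−1)·(11−1) = 6·10 = 60 = 2^2 · 3 · 5.
Divisors of 60: 1, 2, 3, 4, 5, 6, 10, 12, 15, 20, 30, 60.
Evaluate successive powers at the divisors of 60:
9^1 ≡ 9 (mod 77)
9^2 ≡ 4 (mod 77)
9^3 ≡ 36 (mod 77)
9^4 ≡ 16 (mod 77)
9^5 ≡ 67 (mod 77)
9^6 ≡ 64 (mod 77)
9^10 ≡ 23 (mod 77)
9^12 ≡ 15 (mod 77)
9^15 ≡ 1 (mod 77) ✓
The smallest such exponent is 15, so the order of 9 is 15.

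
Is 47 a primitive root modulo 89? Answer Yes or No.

φ(89) = 89 − 1 = 88 = 2^3 · 11.
47 is a primitive root mod 89 iff 47^(φ(89)/q) ≢ 1 for every prime q | φ(89), i.e. q ∈ {2, 11}.
47^44 ≡ 1 (mod 89)  [q = 2: ≡ 1 ✗]
47^8 ≡ 32 (mod 89)  [q = 11: ≢ 1 ✓]
The check at q = 2 fails, so 47 generates a proper subgroup.

No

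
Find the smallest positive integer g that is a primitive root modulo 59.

φ(59) = 59 − 1 = 58 = 2 · 29.
g is a primitive root iff g^(58/q) ≢ 1 (mod 59) for each prime q ∈ {2, 29}.
g = 2: 2^29 ≡ 58; 2^2 ≡ 4 — none is 1, so 2 is a primitive root.
So 2 is the smallest generator of (Z/59Z)^×.

2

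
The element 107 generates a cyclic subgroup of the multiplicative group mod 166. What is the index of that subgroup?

The order of 107 must divide φ(166) = φ(2)·φ(83) = 1·82 = 82 = 2 · 41.
Divisors of 82: 1, 2, 41, 82.
Test each divisor d:
107^1 ≡ 107 (mod 166)
107^2 ≡ 161 (mod 166)
107^41 ≡ 165 (mod 166)
107^82 ≡ 1 (mod 166) ✓
The order of 107 is 82, so the subgroup it generates has 82 elements.
The index is φ(166) / ord(107) = 82 / 82 = 1.

1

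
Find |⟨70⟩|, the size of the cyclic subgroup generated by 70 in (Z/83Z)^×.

By Lagrange's theorem, ord_83(70) divides φ(83) = 83 − 1 = 82 = 2 · 41.
Divisors of 82: 1, 2, 41, 82.
Evaluate successive powers at the divisors of 82:
70^1 ≡ 70 (mod 83)
70^2 ≡ 3 (mod 83)
70^41 ≡ 1 (mod 83) ✓
So ord_83(70) = 41.

41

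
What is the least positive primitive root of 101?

2

φ(101) = 101 − 1 = 100 = 2^2 · 5^2.
Test candidates g = 2, 3, … against the prime factors q ∈ {2, 5} of φ(101): g is a generator iff g^(100/q) ≢ 1 for every such q.
g = 2: 2^50 ≡ 100; 2^20 ≡ 95 — none is 1, so 2 is a primitive root.
So 2 is the smallest generator of (Z/101Z)^×.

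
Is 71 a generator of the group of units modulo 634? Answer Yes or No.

Yes

φ(634) = φ(2)·φ(317) = 1·316 = 316 = 2^2 · 79.
It suffices to check that the order of 71 is not a proper divisor of 316: compute 71^(316/q) for q ∈ {2, 79}.
71^158 ≡ 633 (mod 634)  [q = 2: ≢ 1 ✓]
71^4 ≡ 327 (mod 634)  [q = 79: ≢ 1 ✓]
None equal 1, so ord_634(71) = 316: 71 is a primitive root.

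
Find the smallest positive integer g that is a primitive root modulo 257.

φ(257) = 257 − 1 = 256 = 2^8.
g is a primitive root iff g^(256/q) ≢ 1 (mod 257) for each prime q ∈ {2}.
g = 2: 2^128 ≡ 1 — hits 1, so not a primitive root.
g = 3: 3^128 ≡ 256 — none is 1, so 3 is a primitive root.
Hence the least primitive root of 257 is 3.

3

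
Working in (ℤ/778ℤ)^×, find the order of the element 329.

388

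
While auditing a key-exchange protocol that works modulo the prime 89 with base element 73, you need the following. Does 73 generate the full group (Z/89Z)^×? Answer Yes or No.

φ(89) = 89 − 1 = 88 = 2^3 · 11.
An element g generates (Z/89Z)^× iff g^(88/q) ≢ 1 (mod 89) for each prime q ∈ {2, 11}.
73^44 ≡ 1 (mod 89)  [q = 2: ≡ 1 ✗]
73^8 ≡ 45 (mod 89)  [q = 11: ≢ 1 ✓]
Since 73^44 ≡ 1, the order of 73 divides 44 < 88, so 73 is not a primitive root.

No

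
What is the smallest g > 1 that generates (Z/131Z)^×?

2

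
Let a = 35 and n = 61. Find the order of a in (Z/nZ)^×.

By Lagrange's theorem, ord_61(35) divides φ(61) = 61 − 1 = 60 = 2^2 · 3 · 5.
Divisors of 60: 1, 2, 3, 4, 5, 6, 10, 12, 15, 20, 30, 60.
Evaluate successive powers at the divisors of 60:
35^1 ≡ 35 (mod 61)
35^2 ≡ 5 (mod 61)
35^3 ≡ 53 (mod 61)
35^4 ≡ 25 (mod 61)
35^5 ≡ 21 (mod 61)
35^6 ≡ 3 (mod 61)
35^10 ≡ 14 (mod 61)
35^12 ≡ 9 (mod 61)
35^15 ≡ 50 (mod 61)
35^20 ≡ 13 (mod 61)
35^30 ≡ 60 (mod 61)
35^60 ≡ 1 (mod 61) ✓
Hence ord(35) = 60.

60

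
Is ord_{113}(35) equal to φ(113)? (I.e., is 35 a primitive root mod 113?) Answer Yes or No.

φ(113) = 113 − 1 = 112 = 2^4 · 7.
It suffices to check that the order of 35 is not a proper divisor of 112: compute 35^(112/q) for q ∈ {2, 7}.
35^56 ≡ 112 (mod 113)  [q = 2: ≢ 1 ✓]
35^16 ≡ 1 (mod 113)  [q = 7: ≡ 1 ✗]
Since 35^16 ≡ 1, the order of 35 divides 16 < 112, so 35 is not a primitive root.

No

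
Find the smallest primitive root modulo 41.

6

φ(41) = 41 − 1 = 40 = 2^3 · 5.
Test candidates g = 2, 3, … against the prime factors q ∈ {2, 5} of φ(41): g is a generator iff g^(40/q) ≢ 1 for every such q.
g = 2: 2^20 ≡ 1 — hits 1, so not a primitive root.
g = 3: 3^20 ≡ 40; 3^8 ≡ 1 — hits 1, so not a primitive root.
g = 4: 4^20 ≡ 1 — hits 1, so not a primitive root.
g = 5: 5^20 ≡ 1 — hits 1, so not a primitive root.
g = 6: 6^20 ≡ 40; 6^8 ≡ 10 — none is 1, so 6 is a primitive root.
Hence the least primitive root of 41 is 6.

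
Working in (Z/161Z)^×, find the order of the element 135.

66

Since 135 ∈ (Z/161Z)^×, its order divides φ(161) = φ(7·23) = (7−1)·(23−1) = 6·22 = 132 = 2^2 · 3 · 11.
Divisors of 132: 1, 2, 3, 4, 6, 11, 12, 22, 33, 44, 66, 132.
Evaluate successive powers at the divisors of 132:
135^1 ≡ 135 (mod 161)
135^2 ≡ 32 (mod 161)
135^3 ≡ 134 (mod 161)
135^4 ≡ 58 (mod 161)
135^6 ≡ 85 (mod 161)
135^11 ≡ 137 (mod 161)
135^12 ≡ 141 (mod 161)
135^22 ≡ 93 (mod 161)
135^33 ≡ 22 (mod 161)
135^44 ≡ 116 (mod 161)
135^66 ≡ 1 (mod 161) ✓
The smallest such exponent is 66, so the order of 135 is 66.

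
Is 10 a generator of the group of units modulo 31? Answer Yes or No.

No

φ(31) = 31 − 1 = 30 = 2 · 3 · 5.
10 is a primitive root mod 31 iff 10^(φ(31)/q) ≢ 1 for every prime q | φ(31), i.e. q ∈ {2, 3, 5}.
10^15 ≡ 1 (mod 31)  [q = 2: ≡ 1 ✗]
10^10 ≡ 5 (mod 31)  [q = 3: ≢ 1 ✓]
10^6 ≡ 2 (mod 31)  [q = 5: ≢ 1 ✓]
The check at q = 2 fails, so 10 generates a proper subgroup.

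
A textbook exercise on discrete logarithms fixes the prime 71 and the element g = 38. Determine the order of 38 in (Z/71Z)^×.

35

By Lagrange's theorem, ord_71(38) divides φ(71) = 71 − 1 = 70 = 2 · 5 · 7.
Divisors of 70: 1, 2, 5, 7, 10, 14, 35, 70.
Check 38^d mod 71 for each divisor in increasing order:
38^1 ≡ 38 (mod 71)
38^2 ≡ 24 (mod 71)
38^5 ≡ 20 (mod 71)
38^7 ≡ 54 (mod 71)
38^10 ≡ 45 (mod 71)
38^14 ≡ 5 (mod 71)
38^35 ≡ 1 (mod 71) ✓
So ord_71(38) = 35.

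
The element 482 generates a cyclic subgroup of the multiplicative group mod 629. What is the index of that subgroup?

36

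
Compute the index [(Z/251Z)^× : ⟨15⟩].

2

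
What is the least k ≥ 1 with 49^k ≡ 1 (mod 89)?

44

By Lagrange's theorem, ord_89(49) divides φ(89) = 89 − 1 = 88 = 2^3 · 11.
Divisors of 88: 1, 2, 4, 8, 11, 22, 44, 88.
Compute 49^d (mod 89) for the divisors d until we hit 1:
49^1 ≡ 49 (mod 89)
49^2 ≡ 87 (mod 89)
49^4 ≡ 4 (mod 89)
49^8 ≡ 16 (mod 89)
49^11 ≡ 34 (mod 89)
49^22 ≡ 88 (mod 89)
49^44 ≡ 1 (mod 89) ✓
The smallest such exponent is 44, so the order of 49 is 44.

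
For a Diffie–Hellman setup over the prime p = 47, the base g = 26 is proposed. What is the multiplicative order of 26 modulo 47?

46

Since 26 ∈ (Z/47Z)^×, its order divides φ(47) = 47 − 1 = 46 = 2 · 23.
Divisors of 46: 1, 2, 23, 46.
Test each divisor d:
26^1 ≡ 26 (mod 47)
26^2 ≡ 18 (mod 47)
26^23 ≡ 46 (mod 47)
26^46 ≡ 1 (mod 47) ✓
Hence ord(26) = 46.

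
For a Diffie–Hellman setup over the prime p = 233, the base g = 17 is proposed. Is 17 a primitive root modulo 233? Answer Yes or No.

Yes

φ(233) = 233 − 1 = 232 = 2^3 · 29.
17 is a primitive root mod 233 iff 17^(φ(233)/q) ≢ 1 for every prime q | φ(233), i.e. q ∈ {2, 29}.
17^116 ≡ 232 (mod 233)  [q = 2: ≢ 1 ✓]
17^8 ≡ 32 (mod 233)  [q = 29: ≢ 1 ✓]
Every test exponent gives a nontrivial residue, hence 17 generates the full group.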